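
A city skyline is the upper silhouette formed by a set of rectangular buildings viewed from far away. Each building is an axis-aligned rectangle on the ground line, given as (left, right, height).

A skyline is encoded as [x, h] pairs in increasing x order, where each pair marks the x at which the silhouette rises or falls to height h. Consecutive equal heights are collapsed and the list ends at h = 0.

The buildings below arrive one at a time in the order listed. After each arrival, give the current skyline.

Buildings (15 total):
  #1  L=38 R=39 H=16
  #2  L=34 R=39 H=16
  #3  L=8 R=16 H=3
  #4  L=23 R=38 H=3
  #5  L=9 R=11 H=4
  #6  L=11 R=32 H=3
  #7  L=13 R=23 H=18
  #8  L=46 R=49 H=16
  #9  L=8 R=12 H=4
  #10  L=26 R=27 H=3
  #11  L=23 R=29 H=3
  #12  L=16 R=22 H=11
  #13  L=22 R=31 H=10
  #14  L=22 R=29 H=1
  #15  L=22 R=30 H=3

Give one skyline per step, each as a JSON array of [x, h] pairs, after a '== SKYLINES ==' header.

== SKYLINES ==
[[38,16],[39,0]]
[[34,16],[39,0]]
[[8,3],[16,0],[34,16],[39,0]]
[[8,3],[16,0],[23,3],[34,16],[39,0]]
[[8,3],[9,4],[11,3],[16,0],[23,3],[34,16],[39,0]]
[[8,3],[9,4],[11,3],[34,16],[39,0]]
[[8,3],[9,4],[11,3],[13,18],[23,3],[34,16],[39,0]]
[[8,3],[9,4],[11,3],[13,18],[23,3],[34,16],[39,0],[46,16],[49,0]]
[[8,4],[12,3],[13,18],[23,3],[34,16],[39,0],[46,16],[49,0]]
[[8,4],[12,3],[13,18],[23,3],[34,16],[39,0],[46,16],[49,0]]
[[8,4],[12,3],[13,18],[23,3],[34,16],[39,0],[46,16],[49,0]]
[[8,4],[12,3],[13,18],[23,3],[34,16],[39,0],[46,16],[49,0]]
[[8,4],[12,3],[13,18],[23,10],[31,3],[34,16],[39,0],[46,16],[49,0]]
[[8,4],[12,3],[13,18],[23,10],[31,3],[34,16],[39,0],[46,16],[49,0]]
[[8,4],[12,3],[13,18],[23,10],[31,3],[34,16],[39,0],[46,16],[49,0]]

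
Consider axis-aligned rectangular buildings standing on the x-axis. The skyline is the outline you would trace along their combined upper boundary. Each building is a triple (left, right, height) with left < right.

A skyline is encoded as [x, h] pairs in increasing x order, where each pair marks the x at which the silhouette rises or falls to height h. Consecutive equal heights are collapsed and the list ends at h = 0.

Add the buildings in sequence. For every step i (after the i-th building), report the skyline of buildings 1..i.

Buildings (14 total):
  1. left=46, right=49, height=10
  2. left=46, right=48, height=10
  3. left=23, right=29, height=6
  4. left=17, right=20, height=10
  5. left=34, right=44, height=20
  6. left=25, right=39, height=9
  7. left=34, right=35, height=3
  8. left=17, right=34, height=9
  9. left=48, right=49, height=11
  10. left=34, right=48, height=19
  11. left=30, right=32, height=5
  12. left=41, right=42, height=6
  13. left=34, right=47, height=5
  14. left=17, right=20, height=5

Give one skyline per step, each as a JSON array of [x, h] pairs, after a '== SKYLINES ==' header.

== SKYLINES ==
[[46,10],[49,0]]
[[46,10],[49,0]]
[[23,6],[29,0],[46,10],[49,0]]
[[17,10],[20,0],[23,6],[29,0],[46,10],[49,0]]
[[17,10],[20,0],[23,6],[29,0],[34,20],[44,0],[46,10],[49,0]]
[[17,10],[20,0],[23,6],[25,9],[34,20],[44,0],[46,10],[49,0]]
[[17,10],[20,0],[23,6],[25,9],[34,20],[44,0],[46,10],[49,0]]
[[17,10],[20,9],[34,20],[44,0],[46,10],[49,0]]
[[17,10],[20,9],[34,20],[44,0],[46,10],[48,11],[49,0]]
[[17,10],[20,9],[34,20],[44,19],[48,11],[49,0]]
[[17,10],[20,9],[34,20],[44,19],[48,11],[49,0]]
[[17,10],[20,9],[34,20],[44,19],[48,11],[49,0]]
[[17,10],[20,9],[34,20],[44,19],[48,11],[49,0]]
[[17,10],[20,9],[34,20],[44,19],[48,11],[49,0]]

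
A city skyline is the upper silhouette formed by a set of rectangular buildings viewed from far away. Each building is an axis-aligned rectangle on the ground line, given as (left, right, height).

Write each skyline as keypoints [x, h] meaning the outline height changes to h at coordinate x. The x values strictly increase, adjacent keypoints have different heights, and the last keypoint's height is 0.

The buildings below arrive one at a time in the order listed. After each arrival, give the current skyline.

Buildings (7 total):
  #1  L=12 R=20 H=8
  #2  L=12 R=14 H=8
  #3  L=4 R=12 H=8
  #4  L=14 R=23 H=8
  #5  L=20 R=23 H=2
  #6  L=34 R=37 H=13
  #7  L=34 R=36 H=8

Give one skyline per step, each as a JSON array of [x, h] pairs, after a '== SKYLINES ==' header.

== SKYLINES ==
[[12,8],[20,0]]
[[12,8],[20,0]]
[[4,8],[20,0]]
[[4,8],[23,0]]
[[4,8],[23,0]]
[[4,8],[23,0],[34,13],[37,0]]
[[4,8],[23,0],[34,13],[37,0]]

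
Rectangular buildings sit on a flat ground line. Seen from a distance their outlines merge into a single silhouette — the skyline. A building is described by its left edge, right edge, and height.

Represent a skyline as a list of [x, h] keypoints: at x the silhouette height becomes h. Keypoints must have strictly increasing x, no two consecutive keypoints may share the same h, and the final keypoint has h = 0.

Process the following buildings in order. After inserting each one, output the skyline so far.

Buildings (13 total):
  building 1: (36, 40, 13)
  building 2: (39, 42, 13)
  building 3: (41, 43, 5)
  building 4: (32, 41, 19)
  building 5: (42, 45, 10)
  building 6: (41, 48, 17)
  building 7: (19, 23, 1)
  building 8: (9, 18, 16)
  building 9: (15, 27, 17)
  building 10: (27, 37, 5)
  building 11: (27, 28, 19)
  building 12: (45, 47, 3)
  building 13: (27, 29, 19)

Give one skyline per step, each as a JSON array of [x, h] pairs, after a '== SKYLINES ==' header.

== SKYLINES ==
[[36,13],[40,0]]
[[36,13],[42,0]]
[[36,13],[42,5],[43,0]]
[[32,19],[41,13],[42,5],[43,0]]
[[32,19],[41,13],[42,10],[45,0]]
[[32,19],[41,17],[48,0]]
[[19,1],[23,0],[32,19],[41,17],[48,0]]
[[9,16],[18,0],[19,1],[23,0],[32,19],[41,17],[48,0]]
[[9,16],[15,17],[27,0],[32,19],[41,17],[48,0]]
[[9,16],[15,17],[27,5],[32,19],[41,17],[48,0]]
[[9,16],[15,17],[27,19],[28,5],[32,19],[41,17],[48,0]]
[[9,16],[15,17],[27,19],[28,5],[32,19],[41,17],[48,0]]
[[9,16],[15,17],[27,19],[29,5],[32,19],[41,17],[48,0]]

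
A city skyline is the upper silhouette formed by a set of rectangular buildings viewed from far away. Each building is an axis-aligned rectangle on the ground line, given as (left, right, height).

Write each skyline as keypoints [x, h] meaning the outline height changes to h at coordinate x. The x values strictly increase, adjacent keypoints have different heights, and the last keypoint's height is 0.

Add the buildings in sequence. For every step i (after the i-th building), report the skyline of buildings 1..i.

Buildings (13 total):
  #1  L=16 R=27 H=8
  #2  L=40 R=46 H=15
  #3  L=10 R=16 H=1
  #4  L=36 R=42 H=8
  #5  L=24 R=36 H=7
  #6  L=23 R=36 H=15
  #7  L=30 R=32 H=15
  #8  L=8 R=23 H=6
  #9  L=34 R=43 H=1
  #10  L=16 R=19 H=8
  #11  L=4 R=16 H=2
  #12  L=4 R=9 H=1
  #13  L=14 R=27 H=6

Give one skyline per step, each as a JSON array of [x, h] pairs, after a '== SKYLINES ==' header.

== SKYLINES ==
[[16,8],[27,0]]
[[16,8],[27,0],[40,15],[46,0]]
[[10,1],[16,8],[27,0],[40,15],[46,0]]
[[10,1],[16,8],[27,0],[36,8],[40,15],[46,0]]
[[10,1],[16,8],[27,7],[36,8],[40,15],[46,0]]
[[10,1],[16,8],[23,15],[36,8],[40,15],[46,0]]
[[10,1],[16,8],[23,15],[36,8],[40,15],[46,0]]
[[8,6],[16,8],[23,15],[36,8],[40,15],[46,0]]
[[8,6],[16,8],[23,15],[36,8],[40,15],[46,0]]
[[8,6],[16,8],[23,15],[36,8],[40,15],[46,0]]
[[4,2],[8,6],[16,8],[23,15],[36,8],[40,15],[46,0]]
[[4,2],[8,6],[16,8],[23,15],[36,8],[40,15],[46,0]]
[[4,2],[8,6],[16,8],[23,15],[36,8],[40,15],[46,0]]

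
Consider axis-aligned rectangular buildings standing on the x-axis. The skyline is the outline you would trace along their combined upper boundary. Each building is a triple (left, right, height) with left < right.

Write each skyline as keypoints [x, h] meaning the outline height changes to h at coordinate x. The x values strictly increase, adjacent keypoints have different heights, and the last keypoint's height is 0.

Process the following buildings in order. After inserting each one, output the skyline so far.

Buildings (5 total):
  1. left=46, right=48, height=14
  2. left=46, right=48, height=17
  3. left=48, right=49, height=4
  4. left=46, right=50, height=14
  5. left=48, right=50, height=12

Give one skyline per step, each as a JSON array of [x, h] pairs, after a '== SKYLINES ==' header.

== SKYLINES ==
[[46,14],[48,0]]
[[46,17],[48,0]]
[[46,17],[48,4],[49,0]]
[[46,17],[48,14],[50,0]]
[[46,17],[48,14],[50,0]]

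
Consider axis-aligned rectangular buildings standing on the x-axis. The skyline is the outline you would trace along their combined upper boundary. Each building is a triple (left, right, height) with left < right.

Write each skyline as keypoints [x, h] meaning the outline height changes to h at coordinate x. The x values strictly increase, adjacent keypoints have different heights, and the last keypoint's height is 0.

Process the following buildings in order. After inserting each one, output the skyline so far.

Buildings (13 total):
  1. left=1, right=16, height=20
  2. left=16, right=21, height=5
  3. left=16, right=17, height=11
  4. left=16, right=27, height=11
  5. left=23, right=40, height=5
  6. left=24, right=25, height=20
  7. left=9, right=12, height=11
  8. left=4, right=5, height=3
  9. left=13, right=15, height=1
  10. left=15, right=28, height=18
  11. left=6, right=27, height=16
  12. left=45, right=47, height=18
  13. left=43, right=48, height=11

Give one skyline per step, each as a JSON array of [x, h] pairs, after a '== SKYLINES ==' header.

== SKYLINES ==
[[1,20],[16,0]]
[[1,20],[16,5],[21,0]]
[[1,20],[16,11],[17,5],[21,0]]
[[1,20],[16,11],[27,0]]
[[1,20],[16,11],[27,5],[40,0]]
[[1,20],[16,11],[24,20],[25,11],[27,5],[40,0]]
[[1,20],[16,11],[24,20],[25,11],[27,5],[40,0]]
[[1,20],[16,11],[24,20],[25,11],[27,5],[40,0]]
[[1,20],[16,11],[24,20],[25,11],[27,5],[40,0]]
[[1,20],[16,18],[24,20],[25,18],[28,5],[40,0]]
[[1,20],[16,18],[24,20],[25,18],[28,5],[40,0]]
[[1,20],[16,18],[24,20],[25,18],[28,5],[40,0],[45,18],[47,0]]
[[1,20],[16,18],[24,20],[25,18],[28,5],[40,0],[43,11],[45,18],[47,11],[48,0]]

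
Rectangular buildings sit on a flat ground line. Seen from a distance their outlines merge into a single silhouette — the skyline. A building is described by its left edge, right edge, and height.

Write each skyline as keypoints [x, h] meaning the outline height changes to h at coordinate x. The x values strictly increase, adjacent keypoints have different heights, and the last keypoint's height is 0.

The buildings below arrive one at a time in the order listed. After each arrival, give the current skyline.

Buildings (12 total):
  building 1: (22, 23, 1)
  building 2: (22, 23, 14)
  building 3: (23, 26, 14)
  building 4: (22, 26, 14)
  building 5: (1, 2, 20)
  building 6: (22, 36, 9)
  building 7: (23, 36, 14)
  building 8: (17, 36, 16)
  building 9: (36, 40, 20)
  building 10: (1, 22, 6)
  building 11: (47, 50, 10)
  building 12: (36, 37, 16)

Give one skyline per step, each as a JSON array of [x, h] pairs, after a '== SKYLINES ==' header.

== SKYLINES ==
[[22,1],[23,0]]
[[22,14],[23,0]]
[[22,14],[26,0]]
[[22,14],[26,0]]
[[1,20],[2,0],[22,14],[26,0]]
[[1,20],[2,0],[22,14],[26,9],[36,0]]
[[1,20],[2,0],[22,14],[36,0]]
[[1,20],[2,0],[17,16],[36,0]]
[[1,20],[2,0],[17,16],[36,20],[40,0]]
[[1,20],[2,6],[17,16],[36,20],[40,0]]
[[1,20],[2,6],[17,16],[36,20],[40,0],[47,10],[50,0]]
[[1,20],[2,6],[17,16],[36,20],[40,0],[47,10],[50,0]]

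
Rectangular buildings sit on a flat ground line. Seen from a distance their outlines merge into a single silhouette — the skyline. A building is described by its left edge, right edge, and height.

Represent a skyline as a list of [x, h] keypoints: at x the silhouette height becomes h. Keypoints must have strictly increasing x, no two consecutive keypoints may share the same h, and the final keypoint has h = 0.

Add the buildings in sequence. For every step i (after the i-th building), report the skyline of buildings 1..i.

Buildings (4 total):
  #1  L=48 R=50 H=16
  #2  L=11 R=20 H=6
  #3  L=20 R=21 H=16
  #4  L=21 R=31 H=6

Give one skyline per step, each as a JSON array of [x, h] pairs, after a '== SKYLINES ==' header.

== SKYLINES ==
[[48,16],[50,0]]
[[11,6],[20,0],[48,16],[50,0]]
[[11,6],[20,16],[21,0],[48,16],[50,0]]
[[11,6],[20,16],[21,6],[31,0],[48,16],[50,0]]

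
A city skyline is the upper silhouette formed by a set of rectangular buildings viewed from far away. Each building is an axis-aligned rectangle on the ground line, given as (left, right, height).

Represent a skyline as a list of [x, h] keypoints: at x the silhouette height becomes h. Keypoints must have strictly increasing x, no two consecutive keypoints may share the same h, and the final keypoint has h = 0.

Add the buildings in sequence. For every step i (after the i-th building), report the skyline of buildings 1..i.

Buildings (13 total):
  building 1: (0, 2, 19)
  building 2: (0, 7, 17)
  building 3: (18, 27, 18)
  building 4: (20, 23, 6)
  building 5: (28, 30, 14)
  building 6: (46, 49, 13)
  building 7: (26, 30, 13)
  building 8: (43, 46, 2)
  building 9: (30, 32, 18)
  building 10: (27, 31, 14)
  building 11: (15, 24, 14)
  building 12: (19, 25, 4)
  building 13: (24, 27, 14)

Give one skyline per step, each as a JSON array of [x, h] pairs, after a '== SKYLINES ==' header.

== SKYLINES ==
[[0,19],[2,0]]
[[0,19],[2,17],[7,0]]
[[0,19],[2,17],[7,0],[18,18],[27,0]]
[[0,19],[2,17],[7,0],[18,18],[27,0]]
[[0,19],[2,17],[7,0],[18,18],[27,0],[28,14],[30,0]]
[[0,19],[2,17],[7,0],[18,18],[27,0],[28,14],[30,0],[46,13],[49,0]]
[[0,19],[2,17],[7,0],[18,18],[27,13],[28,14],[30,0],[46,13],[49,0]]
[[0,19],[2,17],[7,0],[18,18],[27,13],[28,14],[30,0],[43,2],[46,13],[49,0]]
[[0,19],[2,17],[7,0],[18,18],[27,13],[28,14],[30,18],[32,0],[43,2],[46,13],[49,0]]
[[0,19],[2,17],[7,0],[18,18],[27,14],[30,18],[32,0],[43,2],[46,13],[49,0]]
[[0,19],[2,17],[7,0],[15,14],[18,18],[27,14],[30,18],[32,0],[43,2],[46,13],[49,0]]
[[0,19],[2,17],[7,0],[15,14],[18,18],[27,14],[30,18],[32,0],[43,2],[46,13],[49,0]]
[[0,19],[2,17],[7,0],[15,14],[18,18],[27,14],[30,18],[32,0],[43,2],[46,13],[49,0]]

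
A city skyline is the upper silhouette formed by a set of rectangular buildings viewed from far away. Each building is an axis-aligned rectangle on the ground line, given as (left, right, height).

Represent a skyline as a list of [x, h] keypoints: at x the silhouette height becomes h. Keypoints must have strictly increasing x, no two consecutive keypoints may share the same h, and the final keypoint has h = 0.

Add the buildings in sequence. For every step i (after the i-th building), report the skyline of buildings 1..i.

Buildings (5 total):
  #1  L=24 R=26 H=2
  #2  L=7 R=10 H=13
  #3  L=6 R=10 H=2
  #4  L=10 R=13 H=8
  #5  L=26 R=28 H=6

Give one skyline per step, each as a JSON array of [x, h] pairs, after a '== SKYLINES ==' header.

== SKYLINES ==
[[24,2],[26,0]]
[[7,13],[10,0],[24,2],[26,0]]
[[6,2],[7,13],[10,0],[24,2],[26,0]]
[[6,2],[7,13],[10,8],[13,0],[24,2],[26,0]]
[[6,2],[7,13],[10,8],[13,0],[24,2],[26,6],[28,0]]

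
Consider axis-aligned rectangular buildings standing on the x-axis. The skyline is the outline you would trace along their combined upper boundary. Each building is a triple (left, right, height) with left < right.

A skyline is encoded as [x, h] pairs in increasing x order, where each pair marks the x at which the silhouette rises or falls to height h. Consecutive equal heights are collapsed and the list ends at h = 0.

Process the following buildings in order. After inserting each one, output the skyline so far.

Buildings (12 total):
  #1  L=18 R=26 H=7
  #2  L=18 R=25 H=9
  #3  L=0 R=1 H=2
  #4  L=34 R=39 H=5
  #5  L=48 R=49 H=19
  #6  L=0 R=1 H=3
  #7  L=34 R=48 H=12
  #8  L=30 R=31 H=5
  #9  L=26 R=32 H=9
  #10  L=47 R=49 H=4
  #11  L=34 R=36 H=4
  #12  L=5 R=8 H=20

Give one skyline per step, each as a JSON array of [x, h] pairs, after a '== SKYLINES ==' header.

== SKYLINES ==
[[18,7],[26,0]]
[[18,9],[25,7],[26,0]]
[[0,2],[1,0],[18,9],[25,7],[26,0]]
[[0,2],[1,0],[18,9],[25,7],[26,0],[34,5],[39,0]]
[[0,2],[1,0],[18,9],[25,7],[26,0],[34,5],[39,0],[48,19],[49,0]]
[[0,3],[1,0],[18,9],[25,7],[26,0],[34,5],[39,0],[48,19],[49,0]]
[[0,3],[1,0],[18,9],[25,7],[26,0],[34,12],[48,19],[49,0]]
[[0,3],[1,0],[18,9],[25,7],[26,0],[30,5],[31,0],[34,12],[48,19],[49,0]]
[[0,3],[1,0],[18,9],[25,7],[26,9],[32,0],[34,12],[48,19],[49,0]]
[[0,3],[1,0],[18,9],[25,7],[26,9],[32,0],[34,12],[48,19],[49,0]]
[[0,3],[1,0],[18,9],[25,7],[26,9],[32,0],[34,12],[48,19],[49,0]]
[[0,3],[1,0],[5,20],[8,0],[18,9],[25,7],[26,9],[32,0],[34,12],[48,19],[49,0]]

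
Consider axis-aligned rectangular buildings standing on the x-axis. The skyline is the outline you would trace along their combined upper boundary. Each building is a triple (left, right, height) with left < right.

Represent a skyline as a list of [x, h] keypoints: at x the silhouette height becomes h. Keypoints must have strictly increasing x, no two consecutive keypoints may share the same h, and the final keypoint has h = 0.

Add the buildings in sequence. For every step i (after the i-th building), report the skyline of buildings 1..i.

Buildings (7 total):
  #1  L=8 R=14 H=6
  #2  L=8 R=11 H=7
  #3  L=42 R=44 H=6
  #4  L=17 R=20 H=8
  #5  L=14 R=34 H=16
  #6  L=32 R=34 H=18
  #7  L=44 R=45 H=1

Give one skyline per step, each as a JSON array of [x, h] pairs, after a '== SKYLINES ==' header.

== SKYLINES ==
[[8,6],[14,0]]
[[8,7],[11,6],[14,0]]
[[8,7],[11,6],[14,0],[42,6],[44,0]]
[[8,7],[11,6],[14,0],[17,8],[20,0],[42,6],[44,0]]
[[8,7],[11,6],[14,16],[34,0],[42,6],[44,0]]
[[8,7],[11,6],[14,16],[32,18],[34,0],[42,6],[44,0]]
[[8,7],[11,6],[14,16],[32,18],[34,0],[42,6],[44,1],[45,0]]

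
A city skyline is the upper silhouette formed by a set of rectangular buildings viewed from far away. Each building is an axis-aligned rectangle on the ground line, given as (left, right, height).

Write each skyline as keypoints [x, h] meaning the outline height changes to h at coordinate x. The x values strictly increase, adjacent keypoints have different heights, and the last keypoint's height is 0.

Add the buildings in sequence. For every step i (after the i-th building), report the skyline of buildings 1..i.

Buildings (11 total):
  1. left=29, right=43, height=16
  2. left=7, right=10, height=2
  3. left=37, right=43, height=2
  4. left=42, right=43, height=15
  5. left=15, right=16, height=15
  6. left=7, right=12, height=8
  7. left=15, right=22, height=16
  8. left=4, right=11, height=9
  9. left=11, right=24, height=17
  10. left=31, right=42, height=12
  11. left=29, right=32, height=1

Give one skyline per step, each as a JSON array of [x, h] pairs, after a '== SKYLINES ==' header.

== SKYLINES ==
[[29,16],[43,0]]
[[7,2],[10,0],[29,16],[43,0]]
[[7,2],[10,0],[29,16],[43,0]]
[[7,2],[10,0],[29,16],[43,0]]
[[7,2],[10,0],[15,15],[16,0],[29,16],[43,0]]
[[7,8],[12,0],[15,15],[16,0],[29,16],[43,0]]
[[7,8],[12,0],[15,16],[22,0],[29,16],[43,0]]
[[4,9],[11,8],[12,0],[15,16],[22,0],[29,16],[43,0]]
[[4,9],[11,17],[24,0],[29,16],[43,0]]
[[4,9],[11,17],[24,0],[29,16],[43,0]]
[[4,9],[11,17],[24,0],[29,16],[43,0]]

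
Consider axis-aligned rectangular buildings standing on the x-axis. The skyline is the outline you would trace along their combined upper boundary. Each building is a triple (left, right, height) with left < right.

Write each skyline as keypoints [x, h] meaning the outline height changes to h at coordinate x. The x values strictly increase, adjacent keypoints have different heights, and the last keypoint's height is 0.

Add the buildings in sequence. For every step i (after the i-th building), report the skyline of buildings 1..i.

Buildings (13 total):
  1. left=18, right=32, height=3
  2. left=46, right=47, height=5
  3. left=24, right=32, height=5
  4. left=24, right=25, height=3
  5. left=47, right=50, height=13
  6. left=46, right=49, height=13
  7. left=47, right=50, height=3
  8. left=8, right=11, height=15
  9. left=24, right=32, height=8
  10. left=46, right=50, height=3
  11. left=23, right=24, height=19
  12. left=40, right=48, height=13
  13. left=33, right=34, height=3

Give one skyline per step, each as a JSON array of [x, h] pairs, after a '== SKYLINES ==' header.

== SKYLINES ==
[[18,3],[32,0]]
[[18,3],[32,0],[46,5],[47,0]]
[[18,3],[24,5],[32,0],[46,5],[47,0]]
[[18,3],[24,5],[32,0],[46,5],[47,0]]
[[18,3],[24,5],[32,0],[46,5],[47,13],[50,0]]
[[18,3],[24,5],[32,0],[46,13],[50,0]]
[[18,3],[24,5],[32,0],[46,13],[50,0]]
[[8,15],[11,0],[18,3],[24,5],[32,0],[46,13],[50,0]]
[[8,15],[11,0],[18,3],[24,8],[32,0],[46,13],[50,0]]
[[8,15],[11,0],[18,3],[24,8],[32,0],[46,13],[50,0]]
[[8,15],[11,0],[18,3],[23,19],[24,8],[32,0],[46,13],[50,0]]
[[8,15],[11,0],[18,3],[23,19],[24,8],[32,0],[40,13],[50,0]]
[[8,15],[11,0],[18,3],[23,19],[24,8],[32,0],[33,3],[34,0],[40,13],[50,0]]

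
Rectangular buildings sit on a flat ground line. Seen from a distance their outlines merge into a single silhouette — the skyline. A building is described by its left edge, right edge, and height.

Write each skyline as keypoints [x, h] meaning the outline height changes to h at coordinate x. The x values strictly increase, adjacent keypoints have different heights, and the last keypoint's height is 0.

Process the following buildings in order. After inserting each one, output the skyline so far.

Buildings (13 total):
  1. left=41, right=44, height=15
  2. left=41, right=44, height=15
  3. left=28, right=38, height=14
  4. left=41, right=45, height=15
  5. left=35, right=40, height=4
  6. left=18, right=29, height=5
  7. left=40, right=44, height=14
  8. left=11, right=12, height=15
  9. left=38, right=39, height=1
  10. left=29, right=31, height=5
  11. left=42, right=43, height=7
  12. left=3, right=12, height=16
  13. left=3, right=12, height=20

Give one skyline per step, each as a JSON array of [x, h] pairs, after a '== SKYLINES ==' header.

== SKYLINES ==
[[41,15],[44,0]]
[[41,15],[44,0]]
[[28,14],[38,0],[41,15],[44,0]]
[[28,14],[38,0],[41,15],[45,0]]
[[28,14],[38,4],[40,0],[41,15],[45,0]]
[[18,5],[28,14],[38,4],[40,0],[41,15],[45,0]]
[[18,5],[28,14],[38,4],[40,14],[41,15],[45,0]]
[[11,15],[12,0],[18,5],[28,14],[38,4],[40,14],[41,15],[45,0]]
[[11,15],[12,0],[18,5],[28,14],[38,4],[40,14],[41,15],[45,0]]
[[11,15],[12,0],[18,5],[28,14],[38,4],[40,14],[41,15],[45,0]]
[[11,15],[12,0],[18,5],[28,14],[38,4],[40,14],[41,15],[45,0]]
[[3,16],[12,0],[18,5],[28,14],[38,4],[40,14],[41,15],[45,0]]
[[3,20],[12,0],[18,5],[28,14],[38,4],[40,14],[41,15],[45,0]]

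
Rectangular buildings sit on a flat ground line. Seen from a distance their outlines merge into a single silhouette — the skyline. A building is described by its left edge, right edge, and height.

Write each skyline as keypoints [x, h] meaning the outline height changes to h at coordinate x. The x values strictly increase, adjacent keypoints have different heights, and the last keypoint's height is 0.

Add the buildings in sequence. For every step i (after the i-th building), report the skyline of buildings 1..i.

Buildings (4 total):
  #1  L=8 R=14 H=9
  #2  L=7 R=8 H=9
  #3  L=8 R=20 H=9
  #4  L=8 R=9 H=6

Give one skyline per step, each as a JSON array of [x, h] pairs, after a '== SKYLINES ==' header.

== SKYLINES ==
[[8,9],[14,0]]
[[7,9],[14,0]]
[[7,9],[20,0]]
[[7,9],[20,0]]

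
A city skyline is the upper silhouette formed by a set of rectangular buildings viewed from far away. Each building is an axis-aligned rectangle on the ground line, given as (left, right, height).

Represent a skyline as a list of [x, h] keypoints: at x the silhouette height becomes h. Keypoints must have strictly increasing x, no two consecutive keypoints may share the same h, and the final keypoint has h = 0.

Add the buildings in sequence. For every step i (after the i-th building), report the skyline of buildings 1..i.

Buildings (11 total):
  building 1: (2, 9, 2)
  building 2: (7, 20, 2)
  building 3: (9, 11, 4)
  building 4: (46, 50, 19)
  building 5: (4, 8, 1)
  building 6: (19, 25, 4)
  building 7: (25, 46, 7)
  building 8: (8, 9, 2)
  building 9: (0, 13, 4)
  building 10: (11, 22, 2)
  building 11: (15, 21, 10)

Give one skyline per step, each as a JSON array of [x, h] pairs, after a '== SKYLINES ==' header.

== SKYLINES ==
[[2,2],[9,0]]
[[2,2],[20,0]]
[[2,2],[9,4],[11,2],[20,0]]
[[2,2],[9,4],[11,2],[20,0],[46,19],[50,0]]
[[2,2],[9,4],[11,2],[20,0],[46,19],[50,0]]
[[2,2],[9,4],[11,2],[19,4],[25,0],[46,19],[50,0]]
[[2,2],[9,4],[11,2],[19,4],[25,7],[46,19],[50,0]]
[[2,2],[9,4],[11,2],[19,4],[25,7],[46,19],[50,0]]
[[0,4],[13,2],[19,4],[25,7],[46,19],[50,0]]
[[0,4],[13,2],[19,4],[25,7],[46,19],[50,0]]
[[0,4],[13,2],[15,10],[21,4],[25,7],[46,19],[50,0]]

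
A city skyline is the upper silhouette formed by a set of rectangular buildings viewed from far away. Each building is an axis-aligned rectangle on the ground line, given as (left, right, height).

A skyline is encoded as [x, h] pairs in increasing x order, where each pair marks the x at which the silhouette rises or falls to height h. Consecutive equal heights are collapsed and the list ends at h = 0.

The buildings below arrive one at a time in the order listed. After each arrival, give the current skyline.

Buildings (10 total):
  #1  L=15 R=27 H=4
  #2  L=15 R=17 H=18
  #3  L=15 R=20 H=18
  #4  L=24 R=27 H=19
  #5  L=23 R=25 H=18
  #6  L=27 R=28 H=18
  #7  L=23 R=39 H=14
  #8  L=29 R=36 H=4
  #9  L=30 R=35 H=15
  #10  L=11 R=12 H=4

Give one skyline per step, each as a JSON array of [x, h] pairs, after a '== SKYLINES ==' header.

== SKYLINES ==
[[15,4],[27,0]]
[[15,18],[17,4],[27,0]]
[[15,18],[20,4],[27,0]]
[[15,18],[20,4],[24,19],[27,0]]
[[15,18],[20,4],[23,18],[24,19],[27,0]]
[[15,18],[20,4],[23,18],[24,19],[27,18],[28,0]]
[[15,18],[20,4],[23,18],[24,19],[27,18],[28,14],[39,0]]
[[15,18],[20,4],[23,18],[24,19],[27,18],[28,14],[39,0]]
[[15,18],[20,4],[23,18],[24,19],[27,18],[28,14],[30,15],[35,14],[39,0]]
[[11,4],[12,0],[15,18],[20,4],[23,18],[24,19],[27,18],[28,14],[30,15],[35,14],[39,0]]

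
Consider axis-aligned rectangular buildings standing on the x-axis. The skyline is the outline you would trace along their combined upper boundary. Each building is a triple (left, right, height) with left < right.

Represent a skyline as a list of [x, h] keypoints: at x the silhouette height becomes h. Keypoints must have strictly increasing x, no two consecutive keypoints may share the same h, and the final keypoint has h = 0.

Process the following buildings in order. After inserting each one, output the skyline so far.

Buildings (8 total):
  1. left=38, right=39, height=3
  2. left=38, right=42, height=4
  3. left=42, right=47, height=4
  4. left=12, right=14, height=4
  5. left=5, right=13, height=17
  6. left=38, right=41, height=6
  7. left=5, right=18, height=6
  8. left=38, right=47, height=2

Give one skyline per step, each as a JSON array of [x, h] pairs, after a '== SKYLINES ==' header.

== SKYLINES ==
[[38,3],[39,0]]
[[38,4],[42,0]]
[[38,4],[47,0]]
[[12,4],[14,0],[38,4],[47,0]]
[[5,17],[13,4],[14,0],[38,4],[47,0]]
[[5,17],[13,4],[14,0],[38,6],[41,4],[47,0]]
[[5,17],[13,6],[18,0],[38,6],[41,4],[47,0]]
[[5,17],[13,6],[18,0],[38,6],[41,4],[47,0]]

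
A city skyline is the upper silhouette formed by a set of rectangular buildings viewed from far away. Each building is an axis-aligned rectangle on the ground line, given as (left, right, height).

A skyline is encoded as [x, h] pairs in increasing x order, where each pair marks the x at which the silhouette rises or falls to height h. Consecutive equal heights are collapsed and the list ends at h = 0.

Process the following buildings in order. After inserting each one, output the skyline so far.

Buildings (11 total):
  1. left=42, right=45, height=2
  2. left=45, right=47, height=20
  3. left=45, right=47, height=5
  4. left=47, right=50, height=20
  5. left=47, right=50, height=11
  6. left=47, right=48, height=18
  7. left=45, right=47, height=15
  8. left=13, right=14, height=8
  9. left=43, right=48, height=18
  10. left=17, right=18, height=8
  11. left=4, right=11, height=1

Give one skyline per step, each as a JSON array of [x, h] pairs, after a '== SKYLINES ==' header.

== SKYLINES ==
[[42,2],[45,0]]
[[42,2],[45,20],[47,0]]
[[42,2],[45,20],[47,0]]
[[42,2],[45,20],[50,0]]
[[42,2],[45,20],[50,0]]
[[42,2],[45,20],[50,0]]
[[42,2],[45,20],[50,0]]
[[13,8],[14,0],[42,2],[45,20],[50,0]]
[[13,8],[14,0],[42,2],[43,18],[45,20],[50,0]]
[[13,8],[14,0],[17,8],[18,0],[42,2],[43,18],[45,20],[50,0]]
[[4,1],[11,0],[13,8],[14,0],[17,8],[18,0],[42,2],[43,18],[45,20],[50,0]]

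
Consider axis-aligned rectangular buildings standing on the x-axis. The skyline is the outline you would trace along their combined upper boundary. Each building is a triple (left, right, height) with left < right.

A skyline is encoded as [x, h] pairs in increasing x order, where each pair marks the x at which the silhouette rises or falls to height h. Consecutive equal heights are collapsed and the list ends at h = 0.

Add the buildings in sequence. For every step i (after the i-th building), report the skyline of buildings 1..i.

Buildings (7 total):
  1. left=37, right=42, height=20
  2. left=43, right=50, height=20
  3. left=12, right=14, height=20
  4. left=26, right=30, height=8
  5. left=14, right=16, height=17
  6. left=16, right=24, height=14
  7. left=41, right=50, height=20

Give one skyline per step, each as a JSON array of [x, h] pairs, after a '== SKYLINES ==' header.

== SKYLINES ==
[[37,20],[42,0]]
[[37,20],[42,0],[43,20],[50,0]]
[[12,20],[14,0],[37,20],[42,0],[43,20],[50,0]]
[[12,20],[14,0],[26,8],[30,0],[37,20],[42,0],[43,20],[50,0]]
[[12,20],[14,17],[16,0],[26,8],[30,0],[37,20],[42,0],[43,20],[50,0]]
[[12,20],[14,17],[16,14],[24,0],[26,8],[30,0],[37,20],[42,0],[43,20],[50,0]]
[[12,20],[14,17],[16,14],[24,0],[26,8],[30,0],[37,20],[50,0]]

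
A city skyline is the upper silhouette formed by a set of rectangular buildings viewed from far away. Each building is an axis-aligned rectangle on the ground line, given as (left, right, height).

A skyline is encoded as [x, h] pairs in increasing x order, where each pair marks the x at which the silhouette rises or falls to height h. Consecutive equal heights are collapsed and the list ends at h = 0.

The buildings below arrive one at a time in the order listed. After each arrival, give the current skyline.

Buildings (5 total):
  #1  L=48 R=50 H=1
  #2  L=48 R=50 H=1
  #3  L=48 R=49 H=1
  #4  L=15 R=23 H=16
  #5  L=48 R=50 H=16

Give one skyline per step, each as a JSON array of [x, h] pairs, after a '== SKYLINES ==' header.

== SKYLINES ==
[[48,1],[50,0]]
[[48,1],[50,0]]
[[48,1],[50,0]]
[[15,16],[23,0],[48,1],[50,0]]
[[15,16],[23,0],[48,16],[50,0]]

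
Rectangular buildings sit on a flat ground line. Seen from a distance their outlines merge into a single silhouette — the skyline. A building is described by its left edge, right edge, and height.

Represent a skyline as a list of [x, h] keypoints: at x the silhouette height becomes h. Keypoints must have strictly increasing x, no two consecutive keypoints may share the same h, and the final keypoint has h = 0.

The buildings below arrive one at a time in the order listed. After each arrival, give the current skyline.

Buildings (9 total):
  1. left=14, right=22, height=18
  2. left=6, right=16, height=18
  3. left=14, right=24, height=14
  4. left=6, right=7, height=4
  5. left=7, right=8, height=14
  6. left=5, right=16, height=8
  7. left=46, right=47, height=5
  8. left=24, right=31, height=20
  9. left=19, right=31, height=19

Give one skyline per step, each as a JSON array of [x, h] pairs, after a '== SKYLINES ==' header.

== SKYLINES ==
[[14,18],[22,0]]
[[6,18],[22,0]]
[[6,18],[22,14],[24,0]]
[[6,18],[22,14],[24,0]]
[[6,18],[22,14],[24,0]]
[[5,8],[6,18],[22,14],[24,0]]
[[5,8],[6,18],[22,14],[24,0],[46,5],[47,0]]
[[5,8],[6,18],[22,14],[24,20],[31,0],[46,5],[47,0]]
[[5,8],[6,18],[19,19],[24,20],[31,0],[46,5],[47,0]]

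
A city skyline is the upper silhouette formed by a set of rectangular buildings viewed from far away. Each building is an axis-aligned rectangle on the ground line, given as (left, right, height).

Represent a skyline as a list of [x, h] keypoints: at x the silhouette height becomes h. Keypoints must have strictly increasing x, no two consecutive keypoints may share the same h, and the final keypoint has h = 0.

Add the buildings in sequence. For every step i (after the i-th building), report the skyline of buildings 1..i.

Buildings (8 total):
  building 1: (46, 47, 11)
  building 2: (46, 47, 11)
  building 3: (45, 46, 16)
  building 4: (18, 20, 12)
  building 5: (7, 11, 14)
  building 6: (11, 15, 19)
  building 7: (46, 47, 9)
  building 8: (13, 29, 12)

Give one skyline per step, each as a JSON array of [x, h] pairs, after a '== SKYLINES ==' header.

== SKYLINES ==
[[46,11],[47,0]]
[[46,11],[47,0]]
[[45,16],[46,11],[47,0]]
[[18,12],[20,0],[45,16],[46,11],[47,0]]
[[7,14],[11,0],[18,12],[20,0],[45,16],[46,11],[47,0]]
[[7,14],[11,19],[15,0],[18,12],[20,0],[45,16],[46,11],[47,0]]
[[7,14],[11,19],[15,0],[18,12],[20,0],[45,16],[46,11],[47,0]]
[[7,14],[11,19],[15,12],[29,0],[45,16],[46,11],[47,0]]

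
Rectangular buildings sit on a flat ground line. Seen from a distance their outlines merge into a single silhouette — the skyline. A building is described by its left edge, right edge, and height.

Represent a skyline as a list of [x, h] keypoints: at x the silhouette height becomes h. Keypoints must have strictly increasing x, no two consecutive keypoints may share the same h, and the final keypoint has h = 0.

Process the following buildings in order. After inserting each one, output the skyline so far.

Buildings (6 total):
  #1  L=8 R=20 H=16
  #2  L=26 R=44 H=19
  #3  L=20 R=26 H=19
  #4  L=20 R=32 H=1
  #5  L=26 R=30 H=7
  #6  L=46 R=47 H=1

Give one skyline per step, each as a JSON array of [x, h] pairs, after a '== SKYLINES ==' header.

== SKYLINES ==
[[8,16],[20,0]]
[[8,16],[20,0],[26,19],[44,0]]
[[8,16],[20,19],[44,0]]
[[8,16],[20,19],[44,0]]
[[8,16],[20,19],[44,0]]
[[8,16],[20,19],[44,0],[46,1],[47,0]]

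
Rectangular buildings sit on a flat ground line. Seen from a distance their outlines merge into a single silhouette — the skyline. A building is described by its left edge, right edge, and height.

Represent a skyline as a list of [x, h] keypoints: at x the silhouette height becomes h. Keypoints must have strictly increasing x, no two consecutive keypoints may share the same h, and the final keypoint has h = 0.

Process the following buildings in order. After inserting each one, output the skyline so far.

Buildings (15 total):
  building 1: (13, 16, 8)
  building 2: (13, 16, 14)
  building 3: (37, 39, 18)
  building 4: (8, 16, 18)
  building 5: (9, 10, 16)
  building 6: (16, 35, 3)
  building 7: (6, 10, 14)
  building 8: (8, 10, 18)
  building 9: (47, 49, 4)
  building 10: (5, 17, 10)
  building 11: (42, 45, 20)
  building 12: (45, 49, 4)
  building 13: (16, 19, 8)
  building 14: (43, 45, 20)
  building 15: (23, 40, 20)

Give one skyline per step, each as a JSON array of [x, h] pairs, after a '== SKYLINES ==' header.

== SKYLINES ==
[[13,8],[16,0]]
[[13,14],[16,0]]
[[13,14],[16,0],[37,18],[39,0]]
[[8,18],[16,0],[37,18],[39,0]]
[[8,18],[16,0],[37,18],[39,0]]
[[8,18],[16,3],[35,0],[37,18],[39,0]]
[[6,14],[8,18],[16,3],[35,0],[37,18],[39,0]]
[[6,14],[8,18],[16,3],[35,0],[37,18],[39,0]]
[[6,14],[8,18],[16,3],[35,0],[37,18],[39,0],[47,4],[49,0]]
[[5,10],[6,14],[8,18],[16,10],[17,3],[35,0],[37,18],[39,0],[47,4],[49,0]]
[[5,10],[6,14],[8,18],[16,10],[17,3],[35,0],[37,18],[39,0],[42,20],[45,0],[47,4],[49,0]]
[[5,10],[6,14],[8,18],[16,10],[17,3],[35,0],[37,18],[39,0],[42,20],[45,4],[49,0]]
[[5,10],[6,14],[8,18],[16,10],[17,8],[19,3],[35,0],[37,18],[39,0],[42,20],[45,4],[49,0]]
[[5,10],[6,14],[8,18],[16,10],[17,8],[19,3],[35,0],[37,18],[39,0],[42,20],[45,4],[49,0]]
[[5,10],[6,14],[8,18],[16,10],[17,8],[19,3],[23,20],[40,0],[42,20],[45,4],[49,0]]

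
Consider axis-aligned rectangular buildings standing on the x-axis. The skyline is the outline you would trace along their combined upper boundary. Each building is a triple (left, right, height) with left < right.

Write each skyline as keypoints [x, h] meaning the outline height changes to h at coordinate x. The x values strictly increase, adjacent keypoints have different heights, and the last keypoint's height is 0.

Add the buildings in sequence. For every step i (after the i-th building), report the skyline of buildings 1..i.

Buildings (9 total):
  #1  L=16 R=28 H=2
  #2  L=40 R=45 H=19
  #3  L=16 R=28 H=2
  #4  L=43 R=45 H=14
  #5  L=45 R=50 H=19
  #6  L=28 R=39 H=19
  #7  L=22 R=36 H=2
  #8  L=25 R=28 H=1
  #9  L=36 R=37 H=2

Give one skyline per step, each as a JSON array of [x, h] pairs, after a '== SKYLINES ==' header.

== SKYLINES ==
[[16,2],[28,0]]
[[16,2],[28,0],[40,19],[45,0]]
[[16,2],[28,0],[40,19],[45,0]]
[[16,2],[28,0],[40,19],[45,0]]
[[16,2],[28,0],[40,19],[50,0]]
[[16,2],[28,19],[39,0],[40,19],[50,0]]
[[16,2],[28,19],[39,0],[40,19],[50,0]]
[[16,2],[28,19],[39,0],[40,19],[50,0]]
[[16,2],[28,19],[39,0],[40,19],[50,0]]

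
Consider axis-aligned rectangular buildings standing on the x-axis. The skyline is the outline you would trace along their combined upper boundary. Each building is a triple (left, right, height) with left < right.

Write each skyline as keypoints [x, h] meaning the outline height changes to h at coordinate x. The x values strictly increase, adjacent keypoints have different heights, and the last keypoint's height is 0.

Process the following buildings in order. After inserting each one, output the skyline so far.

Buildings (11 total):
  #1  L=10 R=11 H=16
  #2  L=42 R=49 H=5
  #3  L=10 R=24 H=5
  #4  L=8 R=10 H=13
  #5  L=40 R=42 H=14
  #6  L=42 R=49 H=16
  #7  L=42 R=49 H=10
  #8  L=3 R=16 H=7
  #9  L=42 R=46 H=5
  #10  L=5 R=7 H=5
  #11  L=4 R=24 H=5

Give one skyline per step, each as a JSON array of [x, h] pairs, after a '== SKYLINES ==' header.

== SKYLINES ==
[[10,16],[11,0]]
[[10,16],[11,0],[42,5],[49,0]]
[[10,16],[11,5],[24,0],[42,5],[49,0]]
[[8,13],[10,16],[11,5],[24,0],[42,5],[49,0]]
[[8,13],[10,16],[11,5],[24,0],[40,14],[42,5],[49,0]]
[[8,13],[10,16],[11,5],[24,0],[40,14],[42,16],[49,0]]
[[8,13],[10,16],[11,5],[24,0],[40,14],[42,16],[49,0]]
[[3,7],[8,13],[10,16],[11,7],[16,5],[24,0],[40,14],[42,16],[49,0]]
[[3,7],[8,13],[10,16],[11,7],[16,5],[24,0],[40,14],[42,16],[49,0]]
[[3,7],[8,13],[10,16],[11,7],[16,5],[24,0],[40,14],[42,16],[49,0]]
[[3,7],[8,13],[10,16],[11,7],[16,5],[24,0],[40,14],[42,16],[49,0]]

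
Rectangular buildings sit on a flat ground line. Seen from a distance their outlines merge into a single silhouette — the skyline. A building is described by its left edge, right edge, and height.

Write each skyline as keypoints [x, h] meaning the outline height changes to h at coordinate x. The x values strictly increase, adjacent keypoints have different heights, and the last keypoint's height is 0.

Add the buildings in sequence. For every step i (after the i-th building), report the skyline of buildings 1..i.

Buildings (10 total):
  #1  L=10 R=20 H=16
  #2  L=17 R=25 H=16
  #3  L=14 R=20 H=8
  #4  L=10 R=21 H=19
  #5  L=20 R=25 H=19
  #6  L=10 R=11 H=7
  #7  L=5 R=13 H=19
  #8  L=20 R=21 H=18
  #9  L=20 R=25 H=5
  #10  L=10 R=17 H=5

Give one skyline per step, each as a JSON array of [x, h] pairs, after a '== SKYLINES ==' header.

== SKYLINES ==
[[10,16],[20,0]]
[[10,16],[25,0]]
[[10,16],[25,0]]
[[10,19],[21,16],[25,0]]
[[10,19],[25,0]]
[[10,19],[25,0]]
[[5,19],[25,0]]
[[5,19],[25,0]]
[[5,19],[25,0]]
[[5,19],[25,0]]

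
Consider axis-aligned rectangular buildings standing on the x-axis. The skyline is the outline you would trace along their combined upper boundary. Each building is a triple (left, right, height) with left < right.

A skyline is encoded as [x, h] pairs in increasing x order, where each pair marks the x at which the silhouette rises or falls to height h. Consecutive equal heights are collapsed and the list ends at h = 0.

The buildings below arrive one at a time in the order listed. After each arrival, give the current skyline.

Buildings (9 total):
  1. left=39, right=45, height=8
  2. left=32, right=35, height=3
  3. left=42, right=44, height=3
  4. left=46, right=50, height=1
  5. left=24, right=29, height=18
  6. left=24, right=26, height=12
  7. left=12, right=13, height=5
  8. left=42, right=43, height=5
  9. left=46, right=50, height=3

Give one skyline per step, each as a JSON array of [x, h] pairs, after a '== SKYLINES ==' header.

== SKYLINES ==
[[39,8],[45,0]]
[[32,3],[35,0],[39,8],[45,0]]
[[32,3],[35,0],[39,8],[45,0]]
[[32,3],[35,0],[39,8],[45,0],[46,1],[50,0]]
[[24,18],[29,0],[32,3],[35,0],[39,8],[45,0],[46,1],[50,0]]
[[24,18],[29,0],[32,3],[35,0],[39,8],[45,0],[46,1],[50,0]]
[[12,5],[13,0],[24,18],[29,0],[32,3],[35,0],[39,8],[45,0],[46,1],[50,0]]
[[12,5],[13,0],[24,18],[29,0],[32,3],[35,0],[39,8],[45,0],[46,1],[50,0]]
[[12,5],[13,0],[24,18],[29,0],[32,3],[35,0],[39,8],[45,0],[46,3],[50,0]]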